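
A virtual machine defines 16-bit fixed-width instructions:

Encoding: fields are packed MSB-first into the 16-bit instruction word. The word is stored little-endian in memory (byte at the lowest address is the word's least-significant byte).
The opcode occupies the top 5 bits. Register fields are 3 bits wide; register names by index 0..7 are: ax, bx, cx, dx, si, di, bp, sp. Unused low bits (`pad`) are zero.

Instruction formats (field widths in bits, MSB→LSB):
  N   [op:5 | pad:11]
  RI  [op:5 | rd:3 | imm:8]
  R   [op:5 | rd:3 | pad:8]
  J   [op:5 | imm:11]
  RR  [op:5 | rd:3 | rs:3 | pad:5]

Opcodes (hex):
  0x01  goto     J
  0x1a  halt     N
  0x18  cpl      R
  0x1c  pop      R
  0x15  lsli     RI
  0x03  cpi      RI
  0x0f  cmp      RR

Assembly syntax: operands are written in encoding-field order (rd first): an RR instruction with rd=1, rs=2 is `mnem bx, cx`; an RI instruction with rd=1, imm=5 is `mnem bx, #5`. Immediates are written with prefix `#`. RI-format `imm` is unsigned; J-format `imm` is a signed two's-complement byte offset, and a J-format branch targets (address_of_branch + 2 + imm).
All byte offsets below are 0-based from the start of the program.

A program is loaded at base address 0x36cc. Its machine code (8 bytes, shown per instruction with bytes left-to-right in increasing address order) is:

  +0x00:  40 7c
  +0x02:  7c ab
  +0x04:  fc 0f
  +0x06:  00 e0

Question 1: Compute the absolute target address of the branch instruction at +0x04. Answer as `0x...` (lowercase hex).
@+04  little-endian(fc 0f) = 0x0ffc
  op=0x0ffc>>11=0x1 ⇒ goto (J)
  [10:0] imm=2044 (s11→-4) = #-4
  target = base 0x36cc + off 0x04 + 2 + imm -4 = 0x36ce

0x36ce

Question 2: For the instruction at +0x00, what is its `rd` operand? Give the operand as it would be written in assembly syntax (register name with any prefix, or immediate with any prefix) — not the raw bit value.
off 0x00: read 40 7c as little → 0x7c40
  opcode bits[15:11]=0xf: cmp/RR
  rd: (w>>8)&0x7=0x4 → si
  rs: (w>>5)&0x7=0x2 → cx

si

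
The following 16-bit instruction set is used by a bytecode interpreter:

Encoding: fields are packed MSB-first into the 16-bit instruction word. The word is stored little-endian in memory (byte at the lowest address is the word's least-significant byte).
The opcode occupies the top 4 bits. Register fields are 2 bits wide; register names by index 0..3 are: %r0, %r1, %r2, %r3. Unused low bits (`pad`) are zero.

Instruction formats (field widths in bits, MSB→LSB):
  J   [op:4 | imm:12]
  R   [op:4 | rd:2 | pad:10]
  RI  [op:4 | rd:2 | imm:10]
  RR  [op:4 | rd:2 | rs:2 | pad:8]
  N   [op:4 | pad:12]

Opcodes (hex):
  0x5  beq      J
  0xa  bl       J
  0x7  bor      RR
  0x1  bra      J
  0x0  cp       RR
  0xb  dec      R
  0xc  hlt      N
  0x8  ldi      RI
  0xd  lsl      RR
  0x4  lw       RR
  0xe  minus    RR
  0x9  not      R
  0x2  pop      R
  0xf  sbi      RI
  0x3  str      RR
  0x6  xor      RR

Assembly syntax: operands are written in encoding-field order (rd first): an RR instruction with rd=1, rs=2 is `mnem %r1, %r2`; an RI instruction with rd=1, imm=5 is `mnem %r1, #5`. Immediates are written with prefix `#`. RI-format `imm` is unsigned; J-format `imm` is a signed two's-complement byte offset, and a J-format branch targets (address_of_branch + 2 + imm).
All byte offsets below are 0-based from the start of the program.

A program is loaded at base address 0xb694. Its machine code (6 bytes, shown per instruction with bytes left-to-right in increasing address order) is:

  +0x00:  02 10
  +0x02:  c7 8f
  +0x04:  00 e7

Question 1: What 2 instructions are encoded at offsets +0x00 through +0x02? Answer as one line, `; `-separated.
bra #2; ldi %r3, #967

+0x00: 02 10 ⇒ word 0x1002 (little)
  opcode bits[15:12]=0x1: bra/J
  imm: (w>>0)&0xfff=0x2 → #2
+0x02: c7 8f ⇒ word 0x8fc7 (little)
  opcode bits[15:12]=0x8: ldi/RI
  rd: (w>>10)&0x3=0x3 → %r3
  imm: (w>>0)&0x3ff=0x3c7 → #967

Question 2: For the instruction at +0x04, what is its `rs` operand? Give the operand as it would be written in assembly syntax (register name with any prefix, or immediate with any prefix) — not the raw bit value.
+0x04: 00 e7 ⇒ word 0xe700 (little)
  op=0xe700>>12=0xe ⇒ minus (RR)
  [11:10] rd=1 = %r1
  [9:8] rs=3 = %r3

%r3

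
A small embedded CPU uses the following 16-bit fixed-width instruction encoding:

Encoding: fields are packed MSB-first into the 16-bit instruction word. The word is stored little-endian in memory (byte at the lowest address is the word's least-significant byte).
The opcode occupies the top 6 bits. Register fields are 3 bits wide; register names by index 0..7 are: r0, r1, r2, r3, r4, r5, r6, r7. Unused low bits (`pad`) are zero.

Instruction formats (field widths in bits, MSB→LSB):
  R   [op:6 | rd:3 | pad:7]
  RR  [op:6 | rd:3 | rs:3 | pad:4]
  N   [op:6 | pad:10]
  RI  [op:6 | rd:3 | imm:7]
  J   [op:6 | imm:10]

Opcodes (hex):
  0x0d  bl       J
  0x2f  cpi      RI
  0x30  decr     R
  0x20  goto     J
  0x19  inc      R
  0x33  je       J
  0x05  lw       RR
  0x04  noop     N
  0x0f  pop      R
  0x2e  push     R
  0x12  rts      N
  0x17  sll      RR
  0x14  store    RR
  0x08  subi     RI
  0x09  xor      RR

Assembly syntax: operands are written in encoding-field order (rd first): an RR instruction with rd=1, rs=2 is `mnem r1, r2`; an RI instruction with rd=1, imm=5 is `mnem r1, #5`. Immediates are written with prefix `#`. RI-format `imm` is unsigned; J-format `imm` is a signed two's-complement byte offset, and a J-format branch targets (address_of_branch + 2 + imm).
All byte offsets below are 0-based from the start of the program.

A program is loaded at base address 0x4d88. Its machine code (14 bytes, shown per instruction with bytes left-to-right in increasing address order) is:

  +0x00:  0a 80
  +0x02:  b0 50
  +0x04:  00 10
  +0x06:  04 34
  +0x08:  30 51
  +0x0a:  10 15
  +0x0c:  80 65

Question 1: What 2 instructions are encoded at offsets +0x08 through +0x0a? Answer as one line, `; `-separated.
store r2, r3; lw r2, r1

[08] 30 51 → 0x5130
  op=0x5130>>10=0x14 ⇒ store (RR)
  rd@[9:7]=0x2 ⇒ r2
  rs@[6:4]=0x3 ⇒ r3
[0a] 10 15 → 0x1510
  op=0x1510>>10=0x5 ⇒ lw (RR)
  rd@[9:7]=0x2 ⇒ r2
  rs@[6:4]=0x1 ⇒ r1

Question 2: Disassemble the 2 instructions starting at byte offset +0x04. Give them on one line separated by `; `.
noop; bl #4

off 0x04: read 00 10 as little → 0x1000
  opcode bits[15:10]=0x4: noop/N
off 0x06: read 04 34 as little → 0x3404
  opcode bits[15:10]=0xd: bl/J
  [9:0] imm=4 = #4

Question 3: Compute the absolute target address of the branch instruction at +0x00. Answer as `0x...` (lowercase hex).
0x4d94

[00] 0a 80 → 0x800a
  top 6b → 0x20 → goto [J]
  [9:0] imm=10 = #10
  target = base 0x4d88 + off 0x00 + 2 + imm 10 = 0x4d94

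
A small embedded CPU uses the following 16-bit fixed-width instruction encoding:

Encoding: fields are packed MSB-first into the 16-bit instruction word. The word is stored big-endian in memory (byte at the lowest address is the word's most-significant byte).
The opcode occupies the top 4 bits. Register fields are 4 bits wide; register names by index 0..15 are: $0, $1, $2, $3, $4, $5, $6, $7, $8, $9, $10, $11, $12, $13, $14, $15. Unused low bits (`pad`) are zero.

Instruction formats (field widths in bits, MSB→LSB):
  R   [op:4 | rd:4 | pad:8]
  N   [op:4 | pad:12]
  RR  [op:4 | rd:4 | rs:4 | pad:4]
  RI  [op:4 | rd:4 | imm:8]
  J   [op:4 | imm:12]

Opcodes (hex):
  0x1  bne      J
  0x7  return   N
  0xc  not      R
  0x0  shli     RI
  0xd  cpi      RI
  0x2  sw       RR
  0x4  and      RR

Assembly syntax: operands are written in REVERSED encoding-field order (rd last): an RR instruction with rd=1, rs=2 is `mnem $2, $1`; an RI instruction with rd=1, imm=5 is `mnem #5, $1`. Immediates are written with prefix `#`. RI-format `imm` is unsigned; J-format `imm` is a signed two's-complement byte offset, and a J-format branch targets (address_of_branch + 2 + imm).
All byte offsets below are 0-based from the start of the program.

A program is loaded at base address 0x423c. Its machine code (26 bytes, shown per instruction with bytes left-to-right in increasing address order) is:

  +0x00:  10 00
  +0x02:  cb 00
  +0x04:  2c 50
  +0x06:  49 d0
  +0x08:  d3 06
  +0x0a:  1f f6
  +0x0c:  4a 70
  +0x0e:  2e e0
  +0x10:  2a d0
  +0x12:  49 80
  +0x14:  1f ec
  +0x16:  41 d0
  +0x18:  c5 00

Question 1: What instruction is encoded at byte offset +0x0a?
+0x0a: 1f f6 ⇒ word 0x1ff6 (big)
  op=0x1ff6>>12=0x1 ⇒ bne (J)
  imm@[11:0]=0xff6 (s12→-10) ⇒ #-10

bne #-10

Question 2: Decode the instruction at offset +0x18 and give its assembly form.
not $5

@+18  big-endian(c5 00) = 0xc500
  top 4b → 0xc → not [R]
  rd: (w>>8)&0xf=0x5 → $5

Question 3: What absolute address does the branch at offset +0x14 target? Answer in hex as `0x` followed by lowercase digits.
0x423e

+0x14: 1f ec ⇒ word 0x1fec (big)
  top 4b → 0x1 → bne [J]
  [11:0] imm=4076 (s12→-20) = #-20
  target = base 0x423c + off 0x14 + 2 + imm -20 = 0x423e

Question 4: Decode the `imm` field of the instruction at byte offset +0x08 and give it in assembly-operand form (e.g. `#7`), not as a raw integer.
#6

[08] d3 06 → 0xd306
  opcode bits[15:12]=0xd: cpi/RI
  [11:8] rd=3 = $3
  [7:0] imm=6 = #6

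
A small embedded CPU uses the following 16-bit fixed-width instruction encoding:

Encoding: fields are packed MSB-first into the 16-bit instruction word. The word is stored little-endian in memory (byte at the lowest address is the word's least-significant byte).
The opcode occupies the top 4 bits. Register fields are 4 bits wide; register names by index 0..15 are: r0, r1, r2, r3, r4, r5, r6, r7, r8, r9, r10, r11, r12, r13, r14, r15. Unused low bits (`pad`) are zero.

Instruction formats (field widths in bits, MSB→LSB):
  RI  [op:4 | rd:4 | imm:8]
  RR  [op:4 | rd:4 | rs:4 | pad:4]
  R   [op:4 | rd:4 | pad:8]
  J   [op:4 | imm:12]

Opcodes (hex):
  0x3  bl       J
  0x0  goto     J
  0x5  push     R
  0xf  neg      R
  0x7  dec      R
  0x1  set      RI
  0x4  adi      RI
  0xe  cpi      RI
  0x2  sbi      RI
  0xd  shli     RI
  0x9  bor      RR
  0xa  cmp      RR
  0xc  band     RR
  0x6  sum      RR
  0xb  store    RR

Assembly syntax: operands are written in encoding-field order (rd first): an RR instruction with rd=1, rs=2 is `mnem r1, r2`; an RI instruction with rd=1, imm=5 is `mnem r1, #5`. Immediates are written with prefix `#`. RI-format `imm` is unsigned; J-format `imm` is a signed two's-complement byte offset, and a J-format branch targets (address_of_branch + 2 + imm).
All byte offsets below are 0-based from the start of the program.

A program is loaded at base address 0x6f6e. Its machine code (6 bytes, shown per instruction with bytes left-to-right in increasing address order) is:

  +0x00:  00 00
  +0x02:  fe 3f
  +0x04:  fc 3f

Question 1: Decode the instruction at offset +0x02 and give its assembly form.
bl #-2

+0x02: fe 3f ⇒ word 0x3ffe (little)
  opcode bits[15:12]=0x3: bl/J
  imm: (w>>0)&0xfff=0xffe (s12→-2) → #-2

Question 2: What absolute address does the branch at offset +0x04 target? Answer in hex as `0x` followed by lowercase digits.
@+04  little-endian(fc 3f) = 0x3ffc
  op=0x3ffc>>12=0x3 ⇒ bl (J)
  imm@[11:0]=0xffc (s12→-4) ⇒ #-4
  target = base 0x6f6e + off 0x04 + 2 + imm -4 = 0x6f70

0x6f70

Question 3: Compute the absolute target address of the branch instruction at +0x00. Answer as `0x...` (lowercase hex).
0x6f70

+0x00: 00 00 ⇒ word 0x0000 (little)
  op=0x0000>>12=0x0 ⇒ goto (J)
  imm@[11:0]=0x0 ⇒ #0
  target = base 0x6f6e + off 0x00 + 2 + imm 0 = 0x6f70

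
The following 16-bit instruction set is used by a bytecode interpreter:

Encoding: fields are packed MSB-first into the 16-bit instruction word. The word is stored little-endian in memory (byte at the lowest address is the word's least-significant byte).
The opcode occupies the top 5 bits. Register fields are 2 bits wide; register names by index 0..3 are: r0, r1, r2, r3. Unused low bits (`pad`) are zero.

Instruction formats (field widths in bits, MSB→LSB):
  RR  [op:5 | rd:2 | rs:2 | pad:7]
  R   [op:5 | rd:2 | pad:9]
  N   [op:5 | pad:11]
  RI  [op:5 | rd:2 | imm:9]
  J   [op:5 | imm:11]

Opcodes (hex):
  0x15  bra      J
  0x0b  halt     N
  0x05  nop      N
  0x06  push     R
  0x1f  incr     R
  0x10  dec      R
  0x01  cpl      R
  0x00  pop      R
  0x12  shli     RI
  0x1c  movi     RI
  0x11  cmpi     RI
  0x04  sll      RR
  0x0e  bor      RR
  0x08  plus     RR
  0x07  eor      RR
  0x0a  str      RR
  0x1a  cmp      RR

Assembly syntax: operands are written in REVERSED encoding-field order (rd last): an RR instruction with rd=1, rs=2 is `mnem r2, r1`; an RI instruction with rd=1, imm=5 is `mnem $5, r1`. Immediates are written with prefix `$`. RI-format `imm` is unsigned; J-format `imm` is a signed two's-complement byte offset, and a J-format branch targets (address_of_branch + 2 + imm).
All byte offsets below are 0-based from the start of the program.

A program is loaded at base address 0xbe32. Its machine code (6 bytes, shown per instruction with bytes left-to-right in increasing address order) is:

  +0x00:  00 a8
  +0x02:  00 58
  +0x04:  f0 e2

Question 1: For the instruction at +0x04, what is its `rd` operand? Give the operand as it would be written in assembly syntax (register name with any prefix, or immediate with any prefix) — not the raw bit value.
r1

@+04  little-endian(f0 e2) = 0xe2f0
  op=0xe2f0>>11=0x1c ⇒ movi (RI)
  [10:9] rd=1 = r1
  [8:0] imm=240 = $240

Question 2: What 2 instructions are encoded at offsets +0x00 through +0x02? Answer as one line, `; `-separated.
[00] 00 a8 → 0xa800
  op=0xa800>>11=0x15 ⇒ bra (J)
  imm: (w>>0)&0x7ff=0x0 → $0
[02] 00 58 → 0x5800
  op=0x5800>>11=0xb ⇒ halt (N)

bra $0; halt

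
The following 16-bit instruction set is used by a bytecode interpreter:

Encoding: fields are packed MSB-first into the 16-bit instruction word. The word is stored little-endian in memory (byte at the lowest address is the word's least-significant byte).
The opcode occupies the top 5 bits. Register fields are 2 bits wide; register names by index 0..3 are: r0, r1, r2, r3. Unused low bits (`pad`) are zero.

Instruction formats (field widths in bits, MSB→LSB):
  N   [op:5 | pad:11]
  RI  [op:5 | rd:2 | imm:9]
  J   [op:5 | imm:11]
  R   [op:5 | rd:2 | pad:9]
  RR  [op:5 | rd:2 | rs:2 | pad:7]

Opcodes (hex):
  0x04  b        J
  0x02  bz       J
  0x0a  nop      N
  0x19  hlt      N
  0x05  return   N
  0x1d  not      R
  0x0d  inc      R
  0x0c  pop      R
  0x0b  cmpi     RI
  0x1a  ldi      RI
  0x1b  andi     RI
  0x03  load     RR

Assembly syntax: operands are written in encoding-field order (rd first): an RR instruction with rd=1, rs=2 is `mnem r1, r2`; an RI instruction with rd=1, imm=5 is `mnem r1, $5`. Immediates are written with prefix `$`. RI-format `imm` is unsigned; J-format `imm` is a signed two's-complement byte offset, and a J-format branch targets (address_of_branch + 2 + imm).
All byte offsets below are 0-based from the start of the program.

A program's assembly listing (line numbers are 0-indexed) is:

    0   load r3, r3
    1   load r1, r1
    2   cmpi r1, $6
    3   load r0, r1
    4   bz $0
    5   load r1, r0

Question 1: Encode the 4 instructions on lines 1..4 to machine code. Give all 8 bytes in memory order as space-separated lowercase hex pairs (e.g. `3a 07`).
line 1 (load): pack op=0x3:5|rd=1:2|rs=1:2|pad=0:7 = 0x1a80; little→ 80 1a
line 2 (cmpi): pack op=0xb:5|rd=1:2|imm=6:9 = 0x5a06; little→ 06 5a
line 3 (load): pack op=0x3:5|rd=0:2|rs=1:2|pad=0:7 = 0x1880; little→ 80 18
line 4 (bz): pack op=0x2:5|imm=0:11 = 0x1000; little→ 00 10

80 1a 06 5a 80 18 00 10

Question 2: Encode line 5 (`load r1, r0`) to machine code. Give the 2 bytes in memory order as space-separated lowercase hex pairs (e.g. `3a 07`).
line 5 (load): pack op=0x3:5|rd=1:2|rs=0:2|pad=0:7 = 0x1a00; little→ 00 1a

00 1a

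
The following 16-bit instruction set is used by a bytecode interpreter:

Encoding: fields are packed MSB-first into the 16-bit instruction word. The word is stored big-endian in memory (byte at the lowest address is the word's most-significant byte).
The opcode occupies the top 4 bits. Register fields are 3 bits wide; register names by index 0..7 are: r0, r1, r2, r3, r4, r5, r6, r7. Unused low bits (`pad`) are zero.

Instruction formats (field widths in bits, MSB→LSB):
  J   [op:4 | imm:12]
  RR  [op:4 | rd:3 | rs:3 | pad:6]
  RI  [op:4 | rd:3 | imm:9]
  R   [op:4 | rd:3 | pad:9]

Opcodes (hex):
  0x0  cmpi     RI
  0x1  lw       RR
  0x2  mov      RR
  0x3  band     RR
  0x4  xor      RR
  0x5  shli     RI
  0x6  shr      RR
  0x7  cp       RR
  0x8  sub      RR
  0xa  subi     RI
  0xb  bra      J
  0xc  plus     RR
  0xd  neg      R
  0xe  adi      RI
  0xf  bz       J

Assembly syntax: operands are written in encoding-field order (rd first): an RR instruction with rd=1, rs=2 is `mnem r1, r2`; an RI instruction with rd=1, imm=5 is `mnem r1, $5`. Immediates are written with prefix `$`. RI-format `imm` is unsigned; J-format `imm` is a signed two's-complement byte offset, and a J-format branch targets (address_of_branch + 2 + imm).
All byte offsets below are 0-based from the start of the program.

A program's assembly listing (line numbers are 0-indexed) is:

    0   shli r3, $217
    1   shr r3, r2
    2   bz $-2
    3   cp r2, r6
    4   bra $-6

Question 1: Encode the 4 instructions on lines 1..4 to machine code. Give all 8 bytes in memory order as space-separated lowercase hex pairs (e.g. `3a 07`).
line 1 (shr): pack op=0x6:4|rd=3:3|rs=2:3|pad=0:6 = 0x6680; big→ 66 80
line 2 (bz): pack op=0xf:4|imm=-2:12 = 0xfffe; big→ ff fe
line 3 (cp): pack op=0x7:4|rd=2:3|rs=6:3|pad=0:6 = 0x7580; big→ 75 80
line 4 (bra): pack op=0xb:4|imm=-6:12 = 0xbffa; big→ bf fa

66 80 ff fe 75 80 bf fa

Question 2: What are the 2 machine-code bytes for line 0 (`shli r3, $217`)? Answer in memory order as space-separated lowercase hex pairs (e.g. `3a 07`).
56 d9

L0: shli op=0x5:4|rd=3:3|imm=217:9 ⇒ 0x56d9 ⇒ big 56 d9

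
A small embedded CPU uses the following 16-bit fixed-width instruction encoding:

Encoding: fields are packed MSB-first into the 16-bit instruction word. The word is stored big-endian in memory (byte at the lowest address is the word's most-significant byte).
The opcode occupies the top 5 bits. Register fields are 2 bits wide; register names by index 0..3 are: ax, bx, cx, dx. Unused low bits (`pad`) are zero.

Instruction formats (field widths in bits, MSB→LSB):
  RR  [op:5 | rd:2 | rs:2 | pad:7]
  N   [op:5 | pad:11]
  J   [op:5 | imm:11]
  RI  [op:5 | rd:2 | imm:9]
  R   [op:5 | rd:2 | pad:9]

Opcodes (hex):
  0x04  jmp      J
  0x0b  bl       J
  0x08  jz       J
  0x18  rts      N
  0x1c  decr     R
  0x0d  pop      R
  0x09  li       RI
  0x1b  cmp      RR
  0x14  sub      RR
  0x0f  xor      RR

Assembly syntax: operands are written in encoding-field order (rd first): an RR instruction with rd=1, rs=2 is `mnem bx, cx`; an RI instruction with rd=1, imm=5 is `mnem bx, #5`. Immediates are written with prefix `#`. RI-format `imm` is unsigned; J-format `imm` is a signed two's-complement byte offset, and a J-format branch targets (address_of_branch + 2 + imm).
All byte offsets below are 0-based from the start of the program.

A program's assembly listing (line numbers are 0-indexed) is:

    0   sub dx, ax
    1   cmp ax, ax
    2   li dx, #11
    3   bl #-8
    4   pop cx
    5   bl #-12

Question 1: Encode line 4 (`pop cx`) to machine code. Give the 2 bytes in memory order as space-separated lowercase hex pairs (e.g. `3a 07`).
4. pop fields op=0xd:5|rd=2:2|pad=0:9 → word 6c00h → 6c 00

6c 00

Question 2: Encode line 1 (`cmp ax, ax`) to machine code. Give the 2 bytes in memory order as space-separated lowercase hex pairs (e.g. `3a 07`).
d8 00

L1: cmp op=0x1b:5|rd=0:2|rs=0:2|pad=0:7 ⇒ 0xd800 ⇒ big d8 00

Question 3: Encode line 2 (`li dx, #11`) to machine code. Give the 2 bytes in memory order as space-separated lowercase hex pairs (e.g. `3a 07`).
2. li fields op=0x9:5|rd=3:2|imm=11:9 → word 4e0bh → 4e 0b

4e 0b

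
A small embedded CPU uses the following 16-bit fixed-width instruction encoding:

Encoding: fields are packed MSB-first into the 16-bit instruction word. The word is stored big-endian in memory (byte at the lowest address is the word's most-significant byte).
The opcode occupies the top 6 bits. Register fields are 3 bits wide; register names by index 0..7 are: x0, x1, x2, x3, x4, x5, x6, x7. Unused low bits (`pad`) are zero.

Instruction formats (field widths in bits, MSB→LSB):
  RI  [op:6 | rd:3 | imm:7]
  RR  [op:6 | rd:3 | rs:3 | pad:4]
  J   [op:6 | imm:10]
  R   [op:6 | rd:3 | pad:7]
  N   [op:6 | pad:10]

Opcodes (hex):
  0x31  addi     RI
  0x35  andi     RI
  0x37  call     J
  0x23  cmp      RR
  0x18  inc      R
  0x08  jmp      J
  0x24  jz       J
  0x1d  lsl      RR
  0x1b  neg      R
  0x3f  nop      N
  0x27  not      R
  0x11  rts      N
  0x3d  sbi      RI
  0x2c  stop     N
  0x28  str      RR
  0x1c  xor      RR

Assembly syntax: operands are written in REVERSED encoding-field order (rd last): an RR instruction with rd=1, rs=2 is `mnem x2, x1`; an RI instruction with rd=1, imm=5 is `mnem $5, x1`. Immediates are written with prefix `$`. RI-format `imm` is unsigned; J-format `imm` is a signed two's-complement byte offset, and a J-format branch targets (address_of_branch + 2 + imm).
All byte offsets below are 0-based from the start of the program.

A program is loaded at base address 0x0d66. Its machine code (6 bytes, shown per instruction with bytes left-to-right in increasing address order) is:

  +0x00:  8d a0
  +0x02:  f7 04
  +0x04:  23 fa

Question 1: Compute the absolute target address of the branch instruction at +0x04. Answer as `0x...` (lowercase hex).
0x0d66

+0x04: 23 fa ⇒ word 0x23fa (big)
  top 6b → 0x8 → jmp [J]
  imm: (w>>0)&0x3ff=0x3fa (s10→-6) → $-6
  target = base 0x0d66 + off 0x04 + 2 + imm -6 = 0x0d66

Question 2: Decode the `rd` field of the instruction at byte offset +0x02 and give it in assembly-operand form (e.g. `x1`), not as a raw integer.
x6

@+02  big-endian(f7 04) = 0xf704
  opcode bits[15:10]=0x3d: sbi/RI
  rd@[9:7]=0x6 ⇒ x6
  imm@[6:0]=0x4 ⇒ $4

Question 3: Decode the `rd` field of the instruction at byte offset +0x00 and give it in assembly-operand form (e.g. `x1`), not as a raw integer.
@+00  big-endian(8d a0) = 0x8da0
  top 6b → 0x23 → cmp [RR]
  rd@[9:7]=0x3 ⇒ x3
  rs@[6:4]=0x2 ⇒ x2

x3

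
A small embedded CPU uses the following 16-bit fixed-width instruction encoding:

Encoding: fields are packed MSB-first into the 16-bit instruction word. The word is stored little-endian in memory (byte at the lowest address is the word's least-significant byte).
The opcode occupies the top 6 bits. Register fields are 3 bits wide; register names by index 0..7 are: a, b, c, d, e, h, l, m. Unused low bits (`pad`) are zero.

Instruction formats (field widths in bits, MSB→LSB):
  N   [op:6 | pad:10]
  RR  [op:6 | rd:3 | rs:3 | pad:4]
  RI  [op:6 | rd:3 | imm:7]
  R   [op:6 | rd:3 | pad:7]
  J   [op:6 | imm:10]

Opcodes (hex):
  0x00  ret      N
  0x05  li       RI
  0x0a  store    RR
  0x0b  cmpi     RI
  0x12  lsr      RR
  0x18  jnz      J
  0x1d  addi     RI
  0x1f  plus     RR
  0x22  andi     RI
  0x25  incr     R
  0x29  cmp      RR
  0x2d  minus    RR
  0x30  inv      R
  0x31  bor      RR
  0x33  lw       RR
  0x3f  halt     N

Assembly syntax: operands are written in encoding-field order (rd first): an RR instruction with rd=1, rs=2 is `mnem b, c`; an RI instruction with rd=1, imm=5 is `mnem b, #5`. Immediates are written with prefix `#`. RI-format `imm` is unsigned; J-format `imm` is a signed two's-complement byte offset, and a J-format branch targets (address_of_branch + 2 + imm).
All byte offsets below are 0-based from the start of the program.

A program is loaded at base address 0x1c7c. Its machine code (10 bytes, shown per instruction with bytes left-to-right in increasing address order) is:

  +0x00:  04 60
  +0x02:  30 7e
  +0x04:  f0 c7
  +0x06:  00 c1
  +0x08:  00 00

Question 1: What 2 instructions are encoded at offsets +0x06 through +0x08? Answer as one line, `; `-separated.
inv c; ret

off 0x06: read 00 c1 as little → 0xc100
  op=0xc100>>10=0x30 ⇒ inv (R)
  rd@[9:7]=0x2 ⇒ c
off 0x08: read 00 00 as little → 0x0000
  op=0x0000>>10=0x0 ⇒ ret (N)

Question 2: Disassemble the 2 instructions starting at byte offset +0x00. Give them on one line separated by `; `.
jnz #4; plus e, d

off 0x00: read 04 60 as little → 0x6004
  top 6b → 0x18 → jnz [J]
  imm: (w>>0)&0x3ff=0x4 → #4
off 0x02: read 30 7e as little → 0x7e30
  top 6b → 0x1f → plus [RR]
  rd: (w>>7)&0x7=0x4 → e
  rs: (w>>4)&0x7=0x3 → d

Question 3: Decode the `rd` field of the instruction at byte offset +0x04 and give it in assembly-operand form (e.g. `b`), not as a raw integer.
m

[04] f0 c7 → 0xc7f0
  op=0xc7f0>>10=0x31 ⇒ bor (RR)
  [9:7] rd=7 = m
  [6:4] rs=7 = m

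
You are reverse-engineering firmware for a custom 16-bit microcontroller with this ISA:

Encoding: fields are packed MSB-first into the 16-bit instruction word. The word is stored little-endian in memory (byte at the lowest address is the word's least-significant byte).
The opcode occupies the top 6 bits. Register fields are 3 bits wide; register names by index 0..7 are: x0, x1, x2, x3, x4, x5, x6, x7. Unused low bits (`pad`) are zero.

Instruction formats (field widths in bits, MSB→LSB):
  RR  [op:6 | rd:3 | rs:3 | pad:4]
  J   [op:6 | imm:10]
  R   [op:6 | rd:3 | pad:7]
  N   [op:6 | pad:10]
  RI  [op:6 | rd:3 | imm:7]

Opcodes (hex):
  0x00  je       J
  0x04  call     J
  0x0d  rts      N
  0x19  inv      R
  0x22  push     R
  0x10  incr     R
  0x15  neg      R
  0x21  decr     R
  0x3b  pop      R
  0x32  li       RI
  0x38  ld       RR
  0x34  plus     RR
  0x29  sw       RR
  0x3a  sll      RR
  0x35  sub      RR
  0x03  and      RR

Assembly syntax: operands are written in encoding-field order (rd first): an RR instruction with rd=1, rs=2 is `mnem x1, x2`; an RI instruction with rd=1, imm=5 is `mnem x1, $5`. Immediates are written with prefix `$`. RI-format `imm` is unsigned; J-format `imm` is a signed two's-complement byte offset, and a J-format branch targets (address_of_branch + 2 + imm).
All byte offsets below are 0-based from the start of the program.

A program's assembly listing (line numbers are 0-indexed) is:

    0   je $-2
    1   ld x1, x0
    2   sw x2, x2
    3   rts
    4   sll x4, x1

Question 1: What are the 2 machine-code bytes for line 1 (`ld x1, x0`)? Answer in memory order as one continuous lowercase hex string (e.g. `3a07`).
80e0

L1: ld op=0x38:6|rd=1:3|rs=0:3|pad=0:4 ⇒ 0xe080 ⇒ little 80 e0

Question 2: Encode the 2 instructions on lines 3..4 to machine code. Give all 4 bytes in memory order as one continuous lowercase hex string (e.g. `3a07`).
003410ea

line 3 (rts): pack op=0xd:6|pad=0:10 = 0x3400; little→ 00 34
line 4 (sll): pack op=0x3a:6|rd=4:3|rs=1:3|pad=0:4 = 0xea10; little→ 10 ea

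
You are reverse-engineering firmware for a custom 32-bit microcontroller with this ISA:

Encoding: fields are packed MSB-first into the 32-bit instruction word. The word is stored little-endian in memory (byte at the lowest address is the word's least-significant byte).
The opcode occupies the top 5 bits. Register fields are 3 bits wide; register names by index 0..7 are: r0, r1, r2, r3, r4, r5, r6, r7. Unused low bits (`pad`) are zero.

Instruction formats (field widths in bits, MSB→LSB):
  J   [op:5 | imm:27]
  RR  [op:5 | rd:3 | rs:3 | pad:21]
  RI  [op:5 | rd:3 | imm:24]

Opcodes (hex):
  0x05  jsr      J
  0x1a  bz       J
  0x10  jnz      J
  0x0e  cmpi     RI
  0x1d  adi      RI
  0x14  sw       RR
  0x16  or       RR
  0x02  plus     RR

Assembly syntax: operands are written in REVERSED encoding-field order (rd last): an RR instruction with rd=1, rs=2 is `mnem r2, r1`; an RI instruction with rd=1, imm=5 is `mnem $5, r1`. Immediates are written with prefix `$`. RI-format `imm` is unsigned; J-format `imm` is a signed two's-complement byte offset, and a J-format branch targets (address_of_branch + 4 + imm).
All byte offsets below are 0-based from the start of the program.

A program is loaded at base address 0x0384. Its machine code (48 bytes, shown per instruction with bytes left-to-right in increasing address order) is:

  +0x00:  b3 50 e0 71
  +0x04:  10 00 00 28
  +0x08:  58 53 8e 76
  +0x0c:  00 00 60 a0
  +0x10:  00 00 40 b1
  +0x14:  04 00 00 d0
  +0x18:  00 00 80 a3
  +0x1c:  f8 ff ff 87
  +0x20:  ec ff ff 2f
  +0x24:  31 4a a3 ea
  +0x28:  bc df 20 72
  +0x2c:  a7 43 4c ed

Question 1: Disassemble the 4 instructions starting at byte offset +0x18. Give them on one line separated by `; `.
[18] 00 00 80 a3 → 0xa3800000
  top 5b → 0x14 → sw [RR]
  rd@[26:24]=0x3 ⇒ r3
  rs@[23:21]=0x4 ⇒ r4
[1c] f8 ff ff 87 → 0x87fffff8
  top 5b → 0x10 → jnz [J]
  imm@[26:0]=0x7fffff8 (s27→-8) ⇒ $-8
[20] ec ff ff 2f → 0x2fffffec
  top 5b → 0x5 → jsr [J]
  imm@[26:0]=0x7ffffec (s27→-20) ⇒ $-20
[24] 31 4a a3 ea → 0xeaa34a31
  top 5b → 0x1d → adi [RI]
  rd@[26:24]=0x2 ⇒ r2
  imm@[23:0]=0xa34a31 ⇒ $10701361

sw r4, r3; jnz $-8; jsr $-20; adi $10701361, r2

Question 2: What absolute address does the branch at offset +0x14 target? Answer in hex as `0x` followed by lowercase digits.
0x03a0

off 0x14: read 04 00 00 d0 as little → 0xd0000004
  op=0xd0000004>>27=0x1a ⇒ bz (J)
  [26:0] imm=4 = $4
  target = base 0x0384 + off 0x14 + 4 + imm 4 = 0x03a0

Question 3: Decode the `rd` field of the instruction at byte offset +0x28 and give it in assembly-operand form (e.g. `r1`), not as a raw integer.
@+28  little-endian(bc df 20 72) = 0x7220dfbc
  opcode bits[31:27]=0xe: cmpi/RI
  rd: (w>>24)&0x7=0x2 → r2
  imm: (w>>0)&0xffffff=0x20dfbc → $2154428

r2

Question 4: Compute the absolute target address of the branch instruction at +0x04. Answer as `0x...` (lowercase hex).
0x039c

+0x04: 10 00 00 28 ⇒ word 0x28000010 (little)
  op=0x28000010>>27=0x5 ⇒ jsr (J)
  [26:0] imm=16 = $16
  target = base 0x0384 + off 0x04 + 4 + imm 16 = 0x039c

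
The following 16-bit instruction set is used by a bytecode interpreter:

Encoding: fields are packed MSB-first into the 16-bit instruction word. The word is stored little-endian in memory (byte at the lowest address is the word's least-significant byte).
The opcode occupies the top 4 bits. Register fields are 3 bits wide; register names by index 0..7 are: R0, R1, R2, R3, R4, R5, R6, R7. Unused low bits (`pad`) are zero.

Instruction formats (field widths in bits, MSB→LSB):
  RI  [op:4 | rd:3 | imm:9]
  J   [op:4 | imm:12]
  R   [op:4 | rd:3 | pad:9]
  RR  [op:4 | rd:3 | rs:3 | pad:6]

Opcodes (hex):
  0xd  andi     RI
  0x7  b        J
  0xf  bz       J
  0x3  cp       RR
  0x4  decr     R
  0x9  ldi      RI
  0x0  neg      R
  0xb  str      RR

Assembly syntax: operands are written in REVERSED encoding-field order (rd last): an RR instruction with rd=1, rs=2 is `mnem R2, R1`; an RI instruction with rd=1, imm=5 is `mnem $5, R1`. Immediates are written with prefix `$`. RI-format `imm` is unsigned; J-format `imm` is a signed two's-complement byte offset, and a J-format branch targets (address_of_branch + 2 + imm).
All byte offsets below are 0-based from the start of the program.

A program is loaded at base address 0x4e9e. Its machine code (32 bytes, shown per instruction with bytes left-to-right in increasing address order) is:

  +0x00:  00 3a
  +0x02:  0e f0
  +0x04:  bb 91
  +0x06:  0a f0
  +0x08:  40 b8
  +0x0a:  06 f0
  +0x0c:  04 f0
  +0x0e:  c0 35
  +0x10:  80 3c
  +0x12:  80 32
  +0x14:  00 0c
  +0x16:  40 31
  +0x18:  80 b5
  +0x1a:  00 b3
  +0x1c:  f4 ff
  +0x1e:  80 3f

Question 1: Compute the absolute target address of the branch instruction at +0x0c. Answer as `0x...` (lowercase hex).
0x4eb0

off 0x0c: read 04 f0 as little → 0xf004
  top 4b → 0xf → bz [J]
  imm: (w>>0)&0xfff=0x4 → $4
  target = base 0x4e9e + off 0x0c + 2 + imm 4 = 0x4eb0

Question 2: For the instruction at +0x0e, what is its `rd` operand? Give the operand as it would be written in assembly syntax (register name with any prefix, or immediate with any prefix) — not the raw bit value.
@+0e  little-endian(c0 35) = 0x35c0
  op=0x35c0>>12=0x3 ⇒ cp (RR)
  rd@[11:9]=0x2 ⇒ R2
  rs@[8:6]=0x7 ⇒ R7

R2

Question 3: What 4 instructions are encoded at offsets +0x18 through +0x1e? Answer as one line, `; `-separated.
str R6, R2; str R4, R1; bz $-12; cp R6, R7

+0x18: 80 b5 ⇒ word 0xb580 (little)
  op=0xb580>>12=0xb ⇒ str (RR)
  [11:9] rd=2 = R2
  [8:6] rs=6 = R6
+0x1a: 00 b3 ⇒ word 0xb300 (little)
  op=0xb300>>12=0xb ⇒ str (RR)
  [11:9] rd=1 = R1
  [8:6] rs=4 = R4
+0x1c: f4 ff ⇒ word 0xfff4 (little)
  op=0xfff4>>12=0xf ⇒ bz (J)
  [11:0] imm=4084 (s12→-12) = $-12
+0x1e: 80 3f ⇒ word 0x3f80 (little)
  op=0x3f80>>12=0x3 ⇒ cp (RR)
  [11:9] rd=7 = R7
  [8:6] rs=6 = R6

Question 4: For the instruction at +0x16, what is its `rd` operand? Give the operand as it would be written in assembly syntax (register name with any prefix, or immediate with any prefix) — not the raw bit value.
R0

off 0x16: read 40 31 as little → 0x3140
  op=0x3140>>12=0x3 ⇒ cp (RR)
  [11:9] rd=0 = R0
  [8:6] rs=5 = R5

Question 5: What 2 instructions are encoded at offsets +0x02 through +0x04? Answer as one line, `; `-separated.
+0x02: 0e f0 ⇒ word 0xf00e (little)
  top 4b → 0xf → bz [J]
  imm: (w>>0)&0xfff=0xe → $14
+0x04: bb 91 ⇒ word 0x91bb (little)
  top 4b → 0x9 → ldi [RI]
  rd: (w>>9)&0x7=0x0 → R0
  imm: (w>>0)&0x1ff=0x1bb → $443

bz $14; ldi $443, R0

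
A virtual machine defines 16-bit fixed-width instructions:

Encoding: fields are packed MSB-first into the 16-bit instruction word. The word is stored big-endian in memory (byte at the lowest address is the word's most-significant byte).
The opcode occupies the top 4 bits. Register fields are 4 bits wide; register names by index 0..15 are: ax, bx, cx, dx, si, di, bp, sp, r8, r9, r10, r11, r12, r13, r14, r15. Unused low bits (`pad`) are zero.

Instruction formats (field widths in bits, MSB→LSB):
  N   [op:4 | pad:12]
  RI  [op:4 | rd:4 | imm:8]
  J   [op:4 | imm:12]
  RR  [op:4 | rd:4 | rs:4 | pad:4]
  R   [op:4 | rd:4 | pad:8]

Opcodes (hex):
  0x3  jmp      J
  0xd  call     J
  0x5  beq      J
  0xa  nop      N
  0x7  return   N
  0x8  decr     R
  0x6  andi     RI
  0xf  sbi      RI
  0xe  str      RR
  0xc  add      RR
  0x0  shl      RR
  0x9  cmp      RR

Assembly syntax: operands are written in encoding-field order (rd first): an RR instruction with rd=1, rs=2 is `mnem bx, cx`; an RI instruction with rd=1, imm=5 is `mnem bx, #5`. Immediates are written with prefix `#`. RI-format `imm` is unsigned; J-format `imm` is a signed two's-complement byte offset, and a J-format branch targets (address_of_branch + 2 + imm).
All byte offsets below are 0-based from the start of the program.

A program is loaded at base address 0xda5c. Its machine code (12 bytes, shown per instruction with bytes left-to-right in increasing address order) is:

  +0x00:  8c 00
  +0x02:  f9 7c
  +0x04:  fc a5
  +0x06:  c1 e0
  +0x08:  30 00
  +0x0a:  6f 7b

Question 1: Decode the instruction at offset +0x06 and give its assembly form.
add bx, r14

@+06  big-endian(c1 e0) = 0xc1e0
  top 4b → 0xc → add [RR]
  rd: (w>>8)&0xf=0x1 → bx
  rs: (w>>4)&0xf=0xe → r14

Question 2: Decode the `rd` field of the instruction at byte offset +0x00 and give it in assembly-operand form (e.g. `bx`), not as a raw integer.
r12

[00] 8c 00 → 0x8c00
  op=0x8c00>>12=0x8 ⇒ decr (R)
  [11:8] rd=12 = r12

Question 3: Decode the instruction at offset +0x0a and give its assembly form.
[0a] 6f 7b → 0x6f7b
  opcode bits[15:12]=0x6: andi/RI
  rd: (w>>8)&0xf=0xf → r15
  imm: (w>>0)&0xff=0x7b → #123

andi r15, #123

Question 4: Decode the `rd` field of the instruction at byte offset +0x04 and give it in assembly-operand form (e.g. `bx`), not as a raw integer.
off 0x04: read fc a5 as big → 0xfca5
  opcode bits[15:12]=0xf: sbi/RI
  rd@[11:8]=0xc ⇒ r12
  imm@[7:0]=0xa5 ⇒ #165

r12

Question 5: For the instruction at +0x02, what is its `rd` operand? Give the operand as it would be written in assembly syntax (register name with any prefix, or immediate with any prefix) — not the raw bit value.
[02] f9 7c → 0xf97c
  opcode bits[15:12]=0xf: sbi/RI
  rd@[11:8]=0x9 ⇒ r9
  imm@[7:0]=0x7c ⇒ #124

r9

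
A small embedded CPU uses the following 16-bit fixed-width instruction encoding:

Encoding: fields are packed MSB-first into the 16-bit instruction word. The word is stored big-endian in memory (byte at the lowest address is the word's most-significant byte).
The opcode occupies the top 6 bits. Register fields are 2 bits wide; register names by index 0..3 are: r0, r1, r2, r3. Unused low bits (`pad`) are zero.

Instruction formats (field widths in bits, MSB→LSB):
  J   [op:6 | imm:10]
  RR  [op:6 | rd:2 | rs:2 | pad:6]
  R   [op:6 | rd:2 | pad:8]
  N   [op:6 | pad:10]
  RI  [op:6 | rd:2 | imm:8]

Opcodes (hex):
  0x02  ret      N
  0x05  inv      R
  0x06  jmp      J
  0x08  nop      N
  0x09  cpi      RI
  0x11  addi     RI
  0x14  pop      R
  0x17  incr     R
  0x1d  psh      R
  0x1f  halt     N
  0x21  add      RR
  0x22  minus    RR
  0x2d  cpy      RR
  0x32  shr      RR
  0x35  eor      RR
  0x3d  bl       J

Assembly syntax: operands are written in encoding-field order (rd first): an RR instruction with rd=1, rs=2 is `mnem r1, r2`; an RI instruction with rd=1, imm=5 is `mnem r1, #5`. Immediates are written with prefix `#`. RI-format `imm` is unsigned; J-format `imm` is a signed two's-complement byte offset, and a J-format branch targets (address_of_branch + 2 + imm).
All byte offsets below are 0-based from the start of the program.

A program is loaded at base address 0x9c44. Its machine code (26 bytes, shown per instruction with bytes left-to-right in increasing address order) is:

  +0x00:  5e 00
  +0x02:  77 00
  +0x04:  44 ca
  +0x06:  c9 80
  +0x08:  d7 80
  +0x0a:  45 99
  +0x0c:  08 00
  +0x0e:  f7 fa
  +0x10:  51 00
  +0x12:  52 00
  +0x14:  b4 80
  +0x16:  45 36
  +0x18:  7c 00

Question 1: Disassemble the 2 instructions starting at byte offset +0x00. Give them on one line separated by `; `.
@+00  big-endian(5e 00) = 0x5e00
  op=0x5e00>>10=0x17 ⇒ incr (R)
  rd: (w>>8)&0x3=0x2 → r2
@+02  big-endian(77 00) = 0x7700
  op=0x7700>>10=0x1d ⇒ psh (R)
  rd: (w>>8)&0x3=0x3 → r3

incr r2; psh r3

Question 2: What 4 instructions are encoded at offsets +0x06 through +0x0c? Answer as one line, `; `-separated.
shr r1, r2; eor r3, r2; addi r1, #153; ret

@+06  big-endian(c9 80) = 0xc980
  top 6b → 0x32 → shr [RR]
  [9:8] rd=1 = r1
  [7:6] rs=2 = r2
@+08  big-endian(d7 80) = 0xd780
  top 6b → 0x35 → eor [RR]
  [9:8] rd=3 = r3
  [7:6] rs=2 = r2
@+0a  big-endian(45 99) = 0x4599
  top 6b → 0x11 → addi [RI]
  [9:8] rd=1 = r1
  [7:0] imm=153 = #153
@+0c  big-endian(08 00) = 0x0800
  top 6b → 0x2 → ret [N]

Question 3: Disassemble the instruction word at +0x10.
off 0x10: read 51 00 as big → 0x5100
  opcode bits[15:10]=0x14: pop/R
  rd@[9:8]=0x1 ⇒ r1

pop r1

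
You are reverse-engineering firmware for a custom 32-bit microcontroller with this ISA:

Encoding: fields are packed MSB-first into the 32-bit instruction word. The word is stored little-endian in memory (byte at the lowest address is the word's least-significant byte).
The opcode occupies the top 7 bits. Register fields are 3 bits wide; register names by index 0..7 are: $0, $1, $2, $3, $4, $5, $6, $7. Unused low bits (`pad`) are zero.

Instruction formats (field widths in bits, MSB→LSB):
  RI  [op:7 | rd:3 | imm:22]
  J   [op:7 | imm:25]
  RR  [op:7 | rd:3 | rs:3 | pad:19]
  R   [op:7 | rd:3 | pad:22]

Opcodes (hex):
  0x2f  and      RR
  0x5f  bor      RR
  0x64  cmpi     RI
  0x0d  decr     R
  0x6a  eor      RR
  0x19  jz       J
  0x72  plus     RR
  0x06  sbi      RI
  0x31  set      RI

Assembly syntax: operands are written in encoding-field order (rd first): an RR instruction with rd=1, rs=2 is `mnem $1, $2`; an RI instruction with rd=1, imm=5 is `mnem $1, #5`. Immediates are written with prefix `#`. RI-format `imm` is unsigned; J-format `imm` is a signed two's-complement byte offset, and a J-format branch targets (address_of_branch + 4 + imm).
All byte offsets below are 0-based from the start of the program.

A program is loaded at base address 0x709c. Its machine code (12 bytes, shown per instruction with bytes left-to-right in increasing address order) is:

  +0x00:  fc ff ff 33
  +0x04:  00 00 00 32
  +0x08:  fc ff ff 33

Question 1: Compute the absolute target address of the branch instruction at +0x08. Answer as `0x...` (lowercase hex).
0x70a4

+0x08: fc ff ff 33 ⇒ word 0x33fffffc (little)
  opcode bits[31:25]=0x19: jz/J
  imm: (w>>0)&0x1ffffff=0x1fffffc (s25→-4) → #-4
  target = base 0x709c + off 0x08 + 4 + imm -4 = 0x70a4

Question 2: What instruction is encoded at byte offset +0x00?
jz #-4

@+00  little-endian(fc ff ff 33) = 0x33fffffc
  opcode bits[31:25]=0x19: jz/J
  imm: (w>>0)&0x1ffffff=0x1fffffc (s25→-4) → #-4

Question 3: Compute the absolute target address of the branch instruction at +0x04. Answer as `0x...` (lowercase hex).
+0x04: 00 00 00 32 ⇒ word 0x32000000 (little)
  opcode bits[31:25]=0x19: jz/J
  imm: (w>>0)&0x1ffffff=0x0 → #0
  target = base 0x709c + off 0x04 + 4 + imm 0 = 0x70a4

0x70a4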